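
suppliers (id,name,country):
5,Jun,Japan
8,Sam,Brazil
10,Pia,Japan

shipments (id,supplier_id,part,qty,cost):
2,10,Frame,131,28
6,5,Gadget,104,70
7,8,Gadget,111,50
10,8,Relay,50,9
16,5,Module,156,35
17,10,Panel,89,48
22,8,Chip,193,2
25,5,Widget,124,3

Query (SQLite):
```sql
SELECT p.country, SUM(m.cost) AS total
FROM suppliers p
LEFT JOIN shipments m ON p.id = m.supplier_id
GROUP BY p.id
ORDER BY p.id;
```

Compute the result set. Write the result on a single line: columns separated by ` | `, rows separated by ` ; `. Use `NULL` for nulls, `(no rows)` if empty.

LEFT JOIN keeps every suppliers row; unmatched ones get NULL for shipments columns.
Group by suppliers.id and compute SUM(m.cost). SUM over an all-NULL group is NULL.
  5: ids {6, 16, 25} → SUM(m.cost)=108
  8: ids {7, 10, 22} → SUM(m.cost)=61
  10: ids {2, 17} → SUM(m.cost)=76

Japan | 108 ; Brazil | 61 ; Japan | 76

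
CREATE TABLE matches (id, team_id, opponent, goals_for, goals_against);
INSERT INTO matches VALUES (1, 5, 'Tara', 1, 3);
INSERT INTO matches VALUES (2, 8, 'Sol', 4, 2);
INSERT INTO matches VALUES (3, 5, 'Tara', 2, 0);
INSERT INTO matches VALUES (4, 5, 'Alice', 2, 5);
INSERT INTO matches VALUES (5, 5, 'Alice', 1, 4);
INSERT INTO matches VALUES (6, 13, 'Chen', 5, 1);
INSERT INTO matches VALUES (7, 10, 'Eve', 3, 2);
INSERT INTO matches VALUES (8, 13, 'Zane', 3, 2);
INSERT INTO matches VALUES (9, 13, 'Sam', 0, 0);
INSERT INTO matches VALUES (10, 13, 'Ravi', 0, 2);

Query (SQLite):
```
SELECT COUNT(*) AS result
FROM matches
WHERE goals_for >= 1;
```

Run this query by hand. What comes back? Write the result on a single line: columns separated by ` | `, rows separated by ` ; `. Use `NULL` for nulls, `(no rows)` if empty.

8

Rows where goals_for >= 1 → goals_for values: [1, 4, 2, 2, 1, 5, 3, 3].
COUNT(*) counts rows → 8.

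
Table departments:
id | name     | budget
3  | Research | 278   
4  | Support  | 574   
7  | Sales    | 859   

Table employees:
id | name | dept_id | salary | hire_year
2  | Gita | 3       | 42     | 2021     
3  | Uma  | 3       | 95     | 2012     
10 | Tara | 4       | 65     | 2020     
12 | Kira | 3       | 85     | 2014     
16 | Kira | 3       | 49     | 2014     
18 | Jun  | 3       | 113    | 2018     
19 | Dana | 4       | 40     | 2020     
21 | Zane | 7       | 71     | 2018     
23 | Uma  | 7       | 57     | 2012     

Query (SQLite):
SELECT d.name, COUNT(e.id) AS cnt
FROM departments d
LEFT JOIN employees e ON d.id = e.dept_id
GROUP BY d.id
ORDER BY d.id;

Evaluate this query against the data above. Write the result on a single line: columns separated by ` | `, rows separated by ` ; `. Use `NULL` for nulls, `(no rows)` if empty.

LEFT JOIN keeps every departments row; unmatched ones get NULL for employees columns.
Group by departments.id and compute COUNT(e.id). COUNT(col) of an all-NULL group is 0.
  3: ids {2, 3, 12, 16, 18} → COUNT(e.id)=5
  4: ids {10, 19} → COUNT(e.id)=2
  7: ids {21, 23} → COUNT(e.id)=2

Research | 5 ; Support | 2 ; Sales | 2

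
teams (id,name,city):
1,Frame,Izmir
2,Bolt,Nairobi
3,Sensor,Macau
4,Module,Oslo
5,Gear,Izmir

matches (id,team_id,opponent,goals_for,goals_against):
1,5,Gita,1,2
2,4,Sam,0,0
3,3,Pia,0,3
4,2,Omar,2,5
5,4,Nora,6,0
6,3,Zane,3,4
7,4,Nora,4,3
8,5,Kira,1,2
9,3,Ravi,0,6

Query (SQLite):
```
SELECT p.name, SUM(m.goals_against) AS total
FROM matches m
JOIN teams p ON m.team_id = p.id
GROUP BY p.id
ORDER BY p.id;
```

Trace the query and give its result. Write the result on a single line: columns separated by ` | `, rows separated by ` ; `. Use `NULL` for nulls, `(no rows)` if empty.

Bolt | 5 ; Sensor | 13 ; Module | 3 ; Gear | 4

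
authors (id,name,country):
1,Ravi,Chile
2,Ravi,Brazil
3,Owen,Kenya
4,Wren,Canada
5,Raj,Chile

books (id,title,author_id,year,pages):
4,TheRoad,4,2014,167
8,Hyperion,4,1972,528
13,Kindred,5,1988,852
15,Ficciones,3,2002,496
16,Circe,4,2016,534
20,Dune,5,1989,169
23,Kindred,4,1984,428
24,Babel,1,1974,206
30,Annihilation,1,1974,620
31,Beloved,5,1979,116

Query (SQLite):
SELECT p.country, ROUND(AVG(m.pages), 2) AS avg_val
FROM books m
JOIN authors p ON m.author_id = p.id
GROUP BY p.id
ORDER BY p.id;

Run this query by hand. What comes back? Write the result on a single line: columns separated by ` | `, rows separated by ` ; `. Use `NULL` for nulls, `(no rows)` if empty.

Join each books row to its authors via author_id.
Group joined rows by authors.id; compute ROUND(AVG(m.pages), 2) per group.
  1: ids {24, 30} → ROUND(AVG(m.pages), 2)=413
  3: ids {15} → ROUND(AVG(m.pages), 2)=496
  4: ids {4, 8, 16, 23} → ROUND(AVG(m.pages), 2)=414.25
  5: ids {13, 20, 31} → ROUND(AVG(m.pages), 2)=379

Chile | 413 ; Kenya | 496 ; Canada | 414.25 ; Chile | 379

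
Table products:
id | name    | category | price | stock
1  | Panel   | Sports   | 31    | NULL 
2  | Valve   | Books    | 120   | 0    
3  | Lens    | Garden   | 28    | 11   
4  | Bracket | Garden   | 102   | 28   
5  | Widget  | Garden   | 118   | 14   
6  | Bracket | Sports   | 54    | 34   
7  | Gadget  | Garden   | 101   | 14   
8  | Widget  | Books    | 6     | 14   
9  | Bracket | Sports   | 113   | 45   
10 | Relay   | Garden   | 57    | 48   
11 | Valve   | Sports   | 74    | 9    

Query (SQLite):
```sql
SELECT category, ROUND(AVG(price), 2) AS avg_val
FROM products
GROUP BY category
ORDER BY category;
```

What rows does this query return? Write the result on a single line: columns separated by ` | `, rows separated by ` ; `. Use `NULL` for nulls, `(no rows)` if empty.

Partition products by category; compute ROUND(AVG(price), 2) within each group.
  Books: ids {2, 8} → ROUND(AVG(price), 2)=63
  Garden: ids {3, 4, 5, 7, 10} → ROUND(AVG(price), 2)=81.2
  Sports: ids {1, 6, 9, 11} → ROUND(AVG(price), 2)=68

Books | 63 ; Garden | 81.2 ; Sports | 68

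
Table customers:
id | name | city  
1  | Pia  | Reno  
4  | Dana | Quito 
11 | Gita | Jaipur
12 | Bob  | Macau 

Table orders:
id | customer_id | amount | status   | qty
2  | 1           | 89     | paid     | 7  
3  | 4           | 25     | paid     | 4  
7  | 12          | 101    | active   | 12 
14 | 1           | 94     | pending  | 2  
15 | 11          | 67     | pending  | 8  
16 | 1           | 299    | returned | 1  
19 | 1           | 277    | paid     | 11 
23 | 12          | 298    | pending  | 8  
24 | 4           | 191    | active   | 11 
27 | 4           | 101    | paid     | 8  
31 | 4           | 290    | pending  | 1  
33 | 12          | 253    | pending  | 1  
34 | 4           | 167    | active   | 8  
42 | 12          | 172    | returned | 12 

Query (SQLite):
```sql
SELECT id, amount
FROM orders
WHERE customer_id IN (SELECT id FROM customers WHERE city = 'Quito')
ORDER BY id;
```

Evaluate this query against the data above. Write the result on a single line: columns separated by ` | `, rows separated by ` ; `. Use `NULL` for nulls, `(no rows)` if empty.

Inner query: customers.id where city = 'Quito'.
Outer: keep orders rows whose customer_id is in that set.
Inner query → {4}

3 | 25 ; 24 | 191 ; 27 | 101 ; 31 | 290 ; 34 | 167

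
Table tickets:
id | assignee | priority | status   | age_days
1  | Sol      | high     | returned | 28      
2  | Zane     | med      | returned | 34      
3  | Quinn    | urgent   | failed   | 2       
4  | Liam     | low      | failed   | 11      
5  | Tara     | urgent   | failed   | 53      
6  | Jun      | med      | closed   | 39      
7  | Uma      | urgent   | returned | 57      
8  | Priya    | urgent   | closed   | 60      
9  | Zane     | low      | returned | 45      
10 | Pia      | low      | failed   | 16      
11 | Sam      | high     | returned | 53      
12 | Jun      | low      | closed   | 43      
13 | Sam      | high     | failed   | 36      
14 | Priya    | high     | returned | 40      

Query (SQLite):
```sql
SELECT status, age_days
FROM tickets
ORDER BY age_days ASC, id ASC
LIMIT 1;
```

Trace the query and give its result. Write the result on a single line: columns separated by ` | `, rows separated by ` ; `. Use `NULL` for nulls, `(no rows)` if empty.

failed | 2

Sort by age_days asc, tiebreak id asc: (2, id=3), (11, id=4), (16, id=10), (28, id=1) …. Take first 1.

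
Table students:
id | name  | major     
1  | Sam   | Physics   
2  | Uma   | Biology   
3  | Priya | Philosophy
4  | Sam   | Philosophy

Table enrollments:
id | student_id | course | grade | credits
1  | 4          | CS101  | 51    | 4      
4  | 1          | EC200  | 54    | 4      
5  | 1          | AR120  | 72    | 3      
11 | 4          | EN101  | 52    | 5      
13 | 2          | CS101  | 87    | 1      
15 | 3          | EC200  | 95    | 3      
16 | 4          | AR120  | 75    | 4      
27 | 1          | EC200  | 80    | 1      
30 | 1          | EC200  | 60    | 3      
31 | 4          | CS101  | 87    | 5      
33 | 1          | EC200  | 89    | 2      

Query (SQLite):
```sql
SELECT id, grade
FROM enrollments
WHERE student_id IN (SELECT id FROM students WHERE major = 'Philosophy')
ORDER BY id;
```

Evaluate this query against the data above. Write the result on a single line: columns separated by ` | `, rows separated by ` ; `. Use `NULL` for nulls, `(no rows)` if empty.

Inner query: students.id where major = 'Philosophy'.
Outer: keep enrollments rows whose student_id is in that set.
Inner query → {3, 4}

1 | 51 ; 11 | 52 ; 15 | 95 ; 16 | 75 ; 31 | 87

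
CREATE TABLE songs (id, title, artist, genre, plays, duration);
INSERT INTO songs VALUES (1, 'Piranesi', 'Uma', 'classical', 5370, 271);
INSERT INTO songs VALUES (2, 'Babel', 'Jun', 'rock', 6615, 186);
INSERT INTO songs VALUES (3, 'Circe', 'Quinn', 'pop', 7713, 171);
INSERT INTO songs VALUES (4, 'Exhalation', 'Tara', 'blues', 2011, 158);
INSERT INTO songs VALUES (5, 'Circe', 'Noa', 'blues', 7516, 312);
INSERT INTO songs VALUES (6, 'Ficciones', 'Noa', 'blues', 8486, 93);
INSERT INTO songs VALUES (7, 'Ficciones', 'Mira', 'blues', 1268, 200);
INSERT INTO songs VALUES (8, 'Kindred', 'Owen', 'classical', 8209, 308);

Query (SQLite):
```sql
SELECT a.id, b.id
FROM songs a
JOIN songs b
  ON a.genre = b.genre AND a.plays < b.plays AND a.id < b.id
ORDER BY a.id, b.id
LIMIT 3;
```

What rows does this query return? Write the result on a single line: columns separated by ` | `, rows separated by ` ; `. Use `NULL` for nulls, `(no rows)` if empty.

1 | 8 ; 4 | 5 ; 4 | 6

Pairs (a,b) with same genre, a.plays < b.plays, a.id < b.id.
genre groups: blues:{4,5,6,7} classical:{1,8} pop:{3} rock:{2}
Ordered by (a.id, b.id); first 3.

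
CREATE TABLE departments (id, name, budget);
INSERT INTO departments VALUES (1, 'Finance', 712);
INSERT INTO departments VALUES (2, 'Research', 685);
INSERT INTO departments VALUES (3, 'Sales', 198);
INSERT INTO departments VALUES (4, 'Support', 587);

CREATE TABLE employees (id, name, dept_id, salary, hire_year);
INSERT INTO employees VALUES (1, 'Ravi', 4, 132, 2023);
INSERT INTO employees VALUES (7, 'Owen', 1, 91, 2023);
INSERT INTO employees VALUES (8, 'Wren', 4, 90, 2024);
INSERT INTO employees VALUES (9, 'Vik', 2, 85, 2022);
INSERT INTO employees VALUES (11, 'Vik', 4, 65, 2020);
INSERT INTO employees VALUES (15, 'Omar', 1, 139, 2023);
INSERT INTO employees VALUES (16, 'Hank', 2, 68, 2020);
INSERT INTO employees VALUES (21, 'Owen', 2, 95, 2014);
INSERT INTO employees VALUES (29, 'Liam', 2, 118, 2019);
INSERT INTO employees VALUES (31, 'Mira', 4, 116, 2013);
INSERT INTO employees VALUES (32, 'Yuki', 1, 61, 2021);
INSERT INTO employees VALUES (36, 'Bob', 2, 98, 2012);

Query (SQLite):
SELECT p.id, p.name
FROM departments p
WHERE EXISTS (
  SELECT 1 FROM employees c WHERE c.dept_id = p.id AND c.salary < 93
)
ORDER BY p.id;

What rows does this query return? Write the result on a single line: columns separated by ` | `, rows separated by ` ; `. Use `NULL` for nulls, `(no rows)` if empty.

1 | Finance ; 2 | Research ; 4 | Support

For each departments row, check whether any employees with matching dept_id has salary < 93.
Keep rows where that is true.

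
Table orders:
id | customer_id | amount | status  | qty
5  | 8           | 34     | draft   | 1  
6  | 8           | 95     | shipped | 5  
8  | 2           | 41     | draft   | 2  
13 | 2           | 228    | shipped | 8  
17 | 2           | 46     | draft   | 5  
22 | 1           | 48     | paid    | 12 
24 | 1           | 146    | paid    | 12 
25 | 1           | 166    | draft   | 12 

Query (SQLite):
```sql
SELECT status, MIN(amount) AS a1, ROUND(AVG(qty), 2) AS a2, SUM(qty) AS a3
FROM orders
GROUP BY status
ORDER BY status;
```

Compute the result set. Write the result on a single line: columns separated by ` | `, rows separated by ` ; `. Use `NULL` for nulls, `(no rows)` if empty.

Group orders by status.
Per group compute: MIN(amount), ROUND(AVG(qty), 2), SUM(qty).
  draft: ids {5, 8, 17, 25} → MIN(amount)=34, ROUND(AVG(qty), 2)=5, SUM(qty)=20
  paid: ids {22, 24} → MIN(amount)=48, ROUND(AVG(qty), 2)=12, SUM(qty)=24
  shipped: ids {6, 13} → MIN(amount)=95, ROUND(AVG(qty), 2)=6.5, SUM(qty)=13

draft | 34 | 5 | 20 ; paid | 48 | 12 | 24 ; shipped | 95 | 6.5 | 13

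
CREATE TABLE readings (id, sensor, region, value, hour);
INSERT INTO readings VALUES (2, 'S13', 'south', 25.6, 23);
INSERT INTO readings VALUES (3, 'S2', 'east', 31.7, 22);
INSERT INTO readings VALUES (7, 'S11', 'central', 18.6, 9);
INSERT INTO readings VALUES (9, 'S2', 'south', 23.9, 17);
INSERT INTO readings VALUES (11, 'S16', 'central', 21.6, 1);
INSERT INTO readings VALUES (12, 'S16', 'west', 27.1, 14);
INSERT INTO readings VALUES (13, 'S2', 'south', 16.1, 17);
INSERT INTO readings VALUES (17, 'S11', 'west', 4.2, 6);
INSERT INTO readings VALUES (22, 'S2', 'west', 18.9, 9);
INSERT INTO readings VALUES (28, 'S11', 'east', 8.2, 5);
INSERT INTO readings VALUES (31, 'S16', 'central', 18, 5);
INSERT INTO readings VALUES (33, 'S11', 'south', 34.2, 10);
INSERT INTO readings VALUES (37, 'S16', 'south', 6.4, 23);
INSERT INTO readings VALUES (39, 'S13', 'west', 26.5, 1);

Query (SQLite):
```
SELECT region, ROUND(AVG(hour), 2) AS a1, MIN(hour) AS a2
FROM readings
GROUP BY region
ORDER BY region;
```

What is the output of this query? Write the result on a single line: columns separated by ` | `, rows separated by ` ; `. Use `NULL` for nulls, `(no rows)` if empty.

central | 5 | 1 ; east | 13.5 | 5 ; south | 18 | 10 ; west | 7.5 | 1

Group readings by region.
Per group compute: ROUND(AVG(hour), 2), MIN(hour).
  central: ids {7, 11, 31} → ROUND(AVG(hour), 2)=5, MIN(hour)=1
  east: ids {3, 28} → ROUND(AVG(hour), 2)=13.5, MIN(hour)=5
  south: ids {2, 9, 13, 33, 37} → ROUND(AVG(hour), 2)=18, MIN(hour)=10
  west: ids {12, 17, 22, 39} → ROUND(AVG(hour), 2)=7.5, MIN(hour)=1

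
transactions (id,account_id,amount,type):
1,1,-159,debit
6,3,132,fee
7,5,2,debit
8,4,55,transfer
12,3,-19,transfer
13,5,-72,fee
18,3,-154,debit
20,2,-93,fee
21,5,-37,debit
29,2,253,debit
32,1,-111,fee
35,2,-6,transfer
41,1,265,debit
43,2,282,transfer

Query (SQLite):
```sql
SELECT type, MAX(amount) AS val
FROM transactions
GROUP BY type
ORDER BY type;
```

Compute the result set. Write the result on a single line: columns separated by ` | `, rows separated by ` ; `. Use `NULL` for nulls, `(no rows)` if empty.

Partition transactions by type; compute MAX(amount) within each group.
  debit: ids {1, 7, 18, 21, 29, 41} → MAX(amount)=265
  fee: ids {6, 13, 20, 32} → MAX(amount)=132
  transfer: ids {8, 12, 35, 43} → MAX(amount)=282

debit | 265 ; fee | 132 ; transfer | 282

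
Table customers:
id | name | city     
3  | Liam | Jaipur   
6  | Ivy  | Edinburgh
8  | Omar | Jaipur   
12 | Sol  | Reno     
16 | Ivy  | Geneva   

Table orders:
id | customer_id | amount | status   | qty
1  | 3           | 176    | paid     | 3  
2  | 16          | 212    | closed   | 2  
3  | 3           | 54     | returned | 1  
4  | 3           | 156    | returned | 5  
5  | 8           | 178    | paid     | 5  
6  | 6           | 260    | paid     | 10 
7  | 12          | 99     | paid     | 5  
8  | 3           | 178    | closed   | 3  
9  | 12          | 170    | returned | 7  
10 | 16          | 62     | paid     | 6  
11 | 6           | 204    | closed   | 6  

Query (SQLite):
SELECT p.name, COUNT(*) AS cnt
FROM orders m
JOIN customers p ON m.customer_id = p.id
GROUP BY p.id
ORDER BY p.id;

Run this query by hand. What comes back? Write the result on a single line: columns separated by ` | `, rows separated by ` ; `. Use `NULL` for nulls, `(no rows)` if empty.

Join each orders row to its customers via customer_id.
Group joined rows by customers.id; compute COUNT(*) per group.
  3: ids {1, 3, 4, 8} → COUNT(*)=4
  6: ids {6, 11} → COUNT(*)=2
  8: ids {5} → COUNT(*)=1
  12: ids {7, 9} → COUNT(*)=2
  16: ids {2, 10} → COUNT(*)=2

Liam | 4 ; Ivy | 2 ; Omar | 1 ; Sol | 2 ; Ivy | 2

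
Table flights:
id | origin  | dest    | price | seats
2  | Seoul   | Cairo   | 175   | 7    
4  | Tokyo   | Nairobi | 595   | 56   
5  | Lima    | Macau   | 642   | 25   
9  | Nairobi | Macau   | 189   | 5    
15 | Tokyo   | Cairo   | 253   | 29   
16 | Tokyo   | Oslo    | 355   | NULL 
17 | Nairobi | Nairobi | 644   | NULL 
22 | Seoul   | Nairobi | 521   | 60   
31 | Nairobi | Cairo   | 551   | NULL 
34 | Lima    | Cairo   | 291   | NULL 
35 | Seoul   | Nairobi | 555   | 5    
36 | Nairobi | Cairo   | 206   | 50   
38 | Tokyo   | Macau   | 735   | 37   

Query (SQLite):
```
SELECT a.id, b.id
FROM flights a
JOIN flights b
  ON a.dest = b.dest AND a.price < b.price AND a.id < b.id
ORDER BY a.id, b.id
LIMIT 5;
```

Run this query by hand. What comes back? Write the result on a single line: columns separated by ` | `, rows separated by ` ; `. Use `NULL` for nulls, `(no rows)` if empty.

Pairs (a,b) with same dest, a.price < b.price, a.id < b.id.
dest groups: Cairo:{2,15,31,34,36} Macau:{5,9,38} Nairobi:{4,17,22,35} Oslo:{16}
Ordered by (a.id, b.id); first 5.

2 | 15 ; 2 | 31 ; 2 | 34 ; 2 | 36 ; 4 | 17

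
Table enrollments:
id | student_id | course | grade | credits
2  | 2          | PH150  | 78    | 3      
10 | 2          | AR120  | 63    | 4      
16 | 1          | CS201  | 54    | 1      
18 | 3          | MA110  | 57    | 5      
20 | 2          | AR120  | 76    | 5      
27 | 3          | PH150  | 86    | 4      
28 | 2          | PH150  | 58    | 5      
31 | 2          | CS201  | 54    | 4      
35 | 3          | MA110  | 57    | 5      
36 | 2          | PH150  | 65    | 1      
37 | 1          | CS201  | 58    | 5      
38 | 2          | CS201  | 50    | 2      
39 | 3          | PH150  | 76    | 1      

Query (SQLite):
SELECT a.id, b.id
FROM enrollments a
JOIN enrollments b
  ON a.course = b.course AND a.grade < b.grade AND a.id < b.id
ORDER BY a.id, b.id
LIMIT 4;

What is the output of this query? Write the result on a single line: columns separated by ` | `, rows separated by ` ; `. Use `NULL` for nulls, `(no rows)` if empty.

2 | 27 ; 10 | 20 ; 16 | 37 ; 28 | 36

Pairs (a,b) with same course, a.grade < b.grade, a.id < b.id.
course groups: AR120:{10,20} CS201:{16,31,37,38} MA110:{18,35} PH150:{2,27,28,36,39}
Ordered by (a.id, b.id); first 4.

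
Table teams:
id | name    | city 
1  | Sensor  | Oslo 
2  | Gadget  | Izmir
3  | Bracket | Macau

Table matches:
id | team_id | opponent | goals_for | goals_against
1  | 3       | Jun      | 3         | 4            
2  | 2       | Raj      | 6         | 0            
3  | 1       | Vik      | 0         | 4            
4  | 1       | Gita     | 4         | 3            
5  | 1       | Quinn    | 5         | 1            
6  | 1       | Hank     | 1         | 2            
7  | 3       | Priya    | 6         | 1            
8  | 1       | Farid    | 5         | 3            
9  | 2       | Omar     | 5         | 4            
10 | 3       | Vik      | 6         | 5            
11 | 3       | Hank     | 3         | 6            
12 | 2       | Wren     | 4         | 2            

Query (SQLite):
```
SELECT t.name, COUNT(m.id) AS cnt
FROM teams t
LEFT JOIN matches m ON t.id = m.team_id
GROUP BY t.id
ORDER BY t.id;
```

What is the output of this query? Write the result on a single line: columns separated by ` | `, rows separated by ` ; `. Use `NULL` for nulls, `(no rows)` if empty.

Sensor | 5 ; Gadget | 3 ; Bracket | 4

LEFT JOIN keeps every teams row; unmatched ones get NULL for matches columns.
Group by teams.id and compute COUNT(m.id). COUNT(col) of an all-NULL group is 0.
  1: ids {3, 4, 5, 6, 8} → COUNT(m.id)=5
  2: ids {2, 9, 12} → COUNT(m.id)=3
  3: ids {1, 7, 10, 11} → COUNT(m.id)=4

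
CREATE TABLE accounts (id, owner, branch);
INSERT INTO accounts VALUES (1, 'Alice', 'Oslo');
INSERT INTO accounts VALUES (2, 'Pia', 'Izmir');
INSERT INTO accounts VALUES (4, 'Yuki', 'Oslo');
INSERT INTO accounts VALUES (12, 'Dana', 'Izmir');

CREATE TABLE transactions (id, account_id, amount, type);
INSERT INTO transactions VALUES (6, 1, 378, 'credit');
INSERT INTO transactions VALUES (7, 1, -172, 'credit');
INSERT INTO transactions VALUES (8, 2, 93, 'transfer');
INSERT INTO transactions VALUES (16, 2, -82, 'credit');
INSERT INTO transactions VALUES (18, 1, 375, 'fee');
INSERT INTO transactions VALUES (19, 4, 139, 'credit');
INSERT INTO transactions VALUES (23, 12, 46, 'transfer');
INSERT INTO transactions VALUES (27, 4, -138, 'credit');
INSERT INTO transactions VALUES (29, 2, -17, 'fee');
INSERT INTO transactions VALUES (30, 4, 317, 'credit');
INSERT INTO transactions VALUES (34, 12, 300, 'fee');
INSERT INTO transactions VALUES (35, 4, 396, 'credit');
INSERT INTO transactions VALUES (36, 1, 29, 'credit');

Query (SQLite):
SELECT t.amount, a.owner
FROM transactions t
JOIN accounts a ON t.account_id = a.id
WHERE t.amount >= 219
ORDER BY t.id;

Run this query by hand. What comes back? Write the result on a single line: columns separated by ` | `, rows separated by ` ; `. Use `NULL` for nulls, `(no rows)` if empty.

378 | Alice ; 375 | Alice ; 317 | Yuki ; 300 | Dana ; 396 | Yuki

Each transactions row matches the accounts row where account_id = accounts.id.
Then keep rows with t.amount >= 219.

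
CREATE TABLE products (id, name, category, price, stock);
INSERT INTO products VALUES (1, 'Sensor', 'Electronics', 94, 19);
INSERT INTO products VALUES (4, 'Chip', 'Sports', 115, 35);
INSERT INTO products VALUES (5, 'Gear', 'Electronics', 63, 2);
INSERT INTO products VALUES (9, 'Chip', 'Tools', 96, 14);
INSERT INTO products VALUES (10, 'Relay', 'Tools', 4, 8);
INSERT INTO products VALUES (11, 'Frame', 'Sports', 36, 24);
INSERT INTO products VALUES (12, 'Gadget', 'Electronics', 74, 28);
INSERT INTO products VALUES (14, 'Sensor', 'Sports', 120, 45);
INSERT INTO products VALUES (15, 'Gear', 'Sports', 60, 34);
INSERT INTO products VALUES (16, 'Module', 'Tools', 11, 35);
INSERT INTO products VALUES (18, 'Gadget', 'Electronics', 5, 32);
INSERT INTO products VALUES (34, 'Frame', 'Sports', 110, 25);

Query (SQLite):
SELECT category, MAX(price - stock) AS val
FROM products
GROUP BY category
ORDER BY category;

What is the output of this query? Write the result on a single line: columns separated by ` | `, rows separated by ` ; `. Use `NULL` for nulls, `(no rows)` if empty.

For each row compute price - stock.
Group by category; take MAX of the expression per group.
  Electronics: ids {1, 5, 12, 18} → MAX(price - stock)=75
  Sports: ids {4, 11, 14, 15, 34} → MAX(price - stock)=85
  Tools: ids {9, 10, 16} → MAX(price - stock)=82

Electronics | 75 ; Sports | 85 ; Tools | 82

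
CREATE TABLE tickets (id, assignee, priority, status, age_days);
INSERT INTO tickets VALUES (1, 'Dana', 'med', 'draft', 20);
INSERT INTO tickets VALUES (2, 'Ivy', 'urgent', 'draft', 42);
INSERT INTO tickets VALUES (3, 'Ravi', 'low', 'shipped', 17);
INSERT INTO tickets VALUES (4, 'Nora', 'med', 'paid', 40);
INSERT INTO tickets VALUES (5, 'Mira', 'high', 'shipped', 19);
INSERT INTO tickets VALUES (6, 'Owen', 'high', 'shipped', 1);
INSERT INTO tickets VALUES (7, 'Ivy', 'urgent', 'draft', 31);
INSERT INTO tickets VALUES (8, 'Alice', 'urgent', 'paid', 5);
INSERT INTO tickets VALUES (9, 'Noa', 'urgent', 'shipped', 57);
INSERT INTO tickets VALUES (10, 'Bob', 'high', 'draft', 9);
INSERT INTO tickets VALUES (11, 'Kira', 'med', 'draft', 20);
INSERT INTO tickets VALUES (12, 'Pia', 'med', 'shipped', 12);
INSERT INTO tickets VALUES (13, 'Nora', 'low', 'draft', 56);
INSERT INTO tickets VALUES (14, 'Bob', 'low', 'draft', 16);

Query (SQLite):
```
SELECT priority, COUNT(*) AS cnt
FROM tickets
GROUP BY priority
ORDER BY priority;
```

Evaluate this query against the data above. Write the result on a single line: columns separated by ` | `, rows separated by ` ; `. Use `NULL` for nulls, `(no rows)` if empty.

high | 3 ; low | 3 ; med | 4 ; urgent | 4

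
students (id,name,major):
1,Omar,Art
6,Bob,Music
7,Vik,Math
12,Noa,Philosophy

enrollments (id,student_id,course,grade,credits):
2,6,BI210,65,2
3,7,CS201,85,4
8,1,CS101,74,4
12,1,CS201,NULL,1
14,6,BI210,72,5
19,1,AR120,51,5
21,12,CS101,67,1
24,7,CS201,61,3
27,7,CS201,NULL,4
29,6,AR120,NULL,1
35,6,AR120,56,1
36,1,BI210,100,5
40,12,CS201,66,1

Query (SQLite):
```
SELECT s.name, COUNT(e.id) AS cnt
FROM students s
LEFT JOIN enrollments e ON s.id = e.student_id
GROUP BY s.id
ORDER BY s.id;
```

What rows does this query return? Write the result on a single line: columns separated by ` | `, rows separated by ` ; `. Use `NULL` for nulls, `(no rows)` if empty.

LEFT JOIN keeps every students row; unmatched ones get NULL for enrollments columns.
Group by students.id and compute COUNT(e.id). COUNT(col) of an all-NULL group is 0.
  1: ids {8, 12, 19, 36} → COUNT(e.id)=4
  6: ids {2, 14, 29, 35} → COUNT(e.id)=4
  7: ids {3, 24, 27} → COUNT(e.id)=3
  12: ids {21, 40} → COUNT(e.id)=2

Omar | 4 ; Bob | 4 ; Vik | 3 ; Noa | 2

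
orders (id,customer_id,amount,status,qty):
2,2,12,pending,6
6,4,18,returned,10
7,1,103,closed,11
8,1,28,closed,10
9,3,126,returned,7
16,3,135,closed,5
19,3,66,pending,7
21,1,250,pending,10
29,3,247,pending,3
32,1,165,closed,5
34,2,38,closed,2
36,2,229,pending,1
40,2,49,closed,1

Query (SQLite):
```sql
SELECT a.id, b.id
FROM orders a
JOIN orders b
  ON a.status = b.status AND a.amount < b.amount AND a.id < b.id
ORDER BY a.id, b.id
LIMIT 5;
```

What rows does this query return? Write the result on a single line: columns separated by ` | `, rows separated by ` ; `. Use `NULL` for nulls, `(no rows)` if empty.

2 | 19 ; 2 | 21 ; 2 | 29 ; 2 | 36 ; 6 | 9

Pairs (a,b) with same status, a.amount < b.amount, a.id < b.id.
status groups: closed:{7,8,16,32,34,40} pending:{2,19,21,29,36} returned:{6,9}
Ordered by (a.id, b.id); first 5.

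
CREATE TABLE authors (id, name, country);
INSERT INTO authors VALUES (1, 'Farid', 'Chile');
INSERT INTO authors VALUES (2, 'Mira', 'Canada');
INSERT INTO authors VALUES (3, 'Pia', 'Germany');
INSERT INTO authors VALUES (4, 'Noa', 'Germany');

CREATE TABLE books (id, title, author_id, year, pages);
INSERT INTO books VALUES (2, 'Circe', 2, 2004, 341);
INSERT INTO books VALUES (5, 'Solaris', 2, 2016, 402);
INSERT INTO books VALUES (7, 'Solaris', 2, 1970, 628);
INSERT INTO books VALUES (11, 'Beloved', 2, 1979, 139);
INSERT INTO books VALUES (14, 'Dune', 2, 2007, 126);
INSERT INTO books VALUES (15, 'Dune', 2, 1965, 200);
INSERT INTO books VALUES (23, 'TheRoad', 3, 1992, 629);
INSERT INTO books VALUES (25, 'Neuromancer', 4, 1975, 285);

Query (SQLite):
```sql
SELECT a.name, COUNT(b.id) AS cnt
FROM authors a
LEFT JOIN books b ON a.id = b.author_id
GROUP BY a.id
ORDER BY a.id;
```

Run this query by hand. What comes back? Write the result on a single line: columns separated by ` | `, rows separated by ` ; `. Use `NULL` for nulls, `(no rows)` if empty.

LEFT JOIN keeps every authors row; unmatched ones get NULL for books columns.
Group by authors.id and compute COUNT(b.id). COUNT(col) of an all-NULL group is 0.
  1: ids {—} → COUNT(b.id)=0
  2: ids {2, 5, 7, 11, 14, 15} → COUNT(b.id)=6
  3: ids {23} → COUNT(b.id)=1
  4: ids {25} → COUNT(b.id)=1

Farid | 0 ; Mira | 6 ; Pia | 1 ; Noa | 1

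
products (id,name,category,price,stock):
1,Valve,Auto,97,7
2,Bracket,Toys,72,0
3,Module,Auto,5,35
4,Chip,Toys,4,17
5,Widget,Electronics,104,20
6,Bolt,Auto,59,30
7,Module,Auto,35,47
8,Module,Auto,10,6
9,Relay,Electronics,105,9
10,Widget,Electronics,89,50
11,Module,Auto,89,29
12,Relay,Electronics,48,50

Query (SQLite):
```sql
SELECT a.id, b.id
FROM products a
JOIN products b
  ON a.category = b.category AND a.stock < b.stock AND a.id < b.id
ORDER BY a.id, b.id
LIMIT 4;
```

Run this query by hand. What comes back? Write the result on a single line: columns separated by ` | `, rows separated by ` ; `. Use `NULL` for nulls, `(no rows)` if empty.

1 | 3 ; 1 | 6 ; 1 | 7 ; 1 | 11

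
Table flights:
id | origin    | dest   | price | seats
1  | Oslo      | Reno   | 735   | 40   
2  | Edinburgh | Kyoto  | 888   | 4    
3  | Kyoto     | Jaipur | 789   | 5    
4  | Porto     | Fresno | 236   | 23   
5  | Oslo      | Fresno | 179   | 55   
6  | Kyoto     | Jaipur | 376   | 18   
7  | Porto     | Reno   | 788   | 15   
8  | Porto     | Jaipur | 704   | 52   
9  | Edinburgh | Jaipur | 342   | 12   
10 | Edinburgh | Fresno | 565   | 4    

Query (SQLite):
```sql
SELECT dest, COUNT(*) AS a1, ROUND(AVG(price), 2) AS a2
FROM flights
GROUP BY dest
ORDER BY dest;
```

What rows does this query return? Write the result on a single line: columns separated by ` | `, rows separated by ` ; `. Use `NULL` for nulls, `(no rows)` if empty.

Fresno | 3 | 326.67 ; Jaipur | 4 | 552.75 ; Kyoto | 1 | 888 ; Reno | 2 | 761.5

Group flights by dest.
Per group compute: COUNT(*), ROUND(AVG(price), 2).
  Fresno: ids {4, 5, 10} → COUNT(*)=3, ROUND(AVG(price), 2)=326.67
  Jaipur: ids {3, 6, 8, 9} → COUNT(*)=4, ROUND(AVG(price), 2)=552.75
  Kyoto: ids {2} → COUNT(*)=1, ROUND(AVG(price), 2)=888
  Reno: ids {1, 7} → COUNT(*)=2, ROUND(AVG(price), 2)=761.5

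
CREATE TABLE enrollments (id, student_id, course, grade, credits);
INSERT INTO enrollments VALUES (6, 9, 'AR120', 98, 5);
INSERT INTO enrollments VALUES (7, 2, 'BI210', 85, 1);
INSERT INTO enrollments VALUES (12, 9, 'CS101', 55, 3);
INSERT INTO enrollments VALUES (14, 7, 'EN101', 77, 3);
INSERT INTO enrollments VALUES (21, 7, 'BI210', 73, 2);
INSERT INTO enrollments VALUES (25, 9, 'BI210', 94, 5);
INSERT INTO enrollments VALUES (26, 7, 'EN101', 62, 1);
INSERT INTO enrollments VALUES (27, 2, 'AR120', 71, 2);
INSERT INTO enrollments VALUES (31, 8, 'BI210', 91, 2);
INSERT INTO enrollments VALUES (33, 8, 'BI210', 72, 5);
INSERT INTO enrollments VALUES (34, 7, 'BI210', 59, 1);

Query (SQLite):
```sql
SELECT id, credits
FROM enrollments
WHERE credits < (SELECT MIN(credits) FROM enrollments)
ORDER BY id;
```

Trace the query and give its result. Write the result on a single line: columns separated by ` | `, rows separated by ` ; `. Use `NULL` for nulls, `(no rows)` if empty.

Scalar subquery: MIN(credits) over all enrollments rows = 1.
Keep rows where credits < that value.

(no rows)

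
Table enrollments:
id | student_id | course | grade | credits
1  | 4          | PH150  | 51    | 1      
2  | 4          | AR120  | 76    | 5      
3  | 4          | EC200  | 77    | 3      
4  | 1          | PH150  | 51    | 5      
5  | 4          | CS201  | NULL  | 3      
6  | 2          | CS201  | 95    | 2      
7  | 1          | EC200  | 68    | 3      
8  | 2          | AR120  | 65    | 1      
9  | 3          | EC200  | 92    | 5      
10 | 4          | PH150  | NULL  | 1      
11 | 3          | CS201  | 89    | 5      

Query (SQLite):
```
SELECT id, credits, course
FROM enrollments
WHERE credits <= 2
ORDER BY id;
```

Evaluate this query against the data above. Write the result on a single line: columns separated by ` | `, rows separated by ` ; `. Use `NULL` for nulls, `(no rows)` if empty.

1 | 1 | PH150 ; 6 | 2 | CS201 ; 8 | 1 | AR120 ; 10 | 1 | PH150

credits <= 2: ids {1, 6, 8, 10}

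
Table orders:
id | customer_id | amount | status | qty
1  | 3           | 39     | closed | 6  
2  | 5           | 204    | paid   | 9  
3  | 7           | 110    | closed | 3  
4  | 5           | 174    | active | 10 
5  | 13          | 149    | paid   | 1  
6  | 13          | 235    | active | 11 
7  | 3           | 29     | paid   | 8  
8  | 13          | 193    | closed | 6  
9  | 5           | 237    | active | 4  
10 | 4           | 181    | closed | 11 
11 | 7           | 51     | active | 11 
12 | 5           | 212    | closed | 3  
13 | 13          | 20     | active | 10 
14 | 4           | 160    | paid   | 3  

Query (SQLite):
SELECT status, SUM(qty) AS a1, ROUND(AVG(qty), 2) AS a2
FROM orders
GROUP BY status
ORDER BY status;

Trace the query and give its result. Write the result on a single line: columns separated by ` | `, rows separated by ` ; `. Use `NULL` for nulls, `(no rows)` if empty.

Group orders by status.
Per group compute: SUM(qty), ROUND(AVG(qty), 2).
  active: ids {4, 6, 9, 11, 13} → SUM(qty)=46, ROUND(AVG(qty), 2)=9.2
  closed: ids {1, 3, 8, 10, 12} → SUM(qty)=29, ROUND(AVG(qty), 2)=5.8
  paid: ids {2, 5, 7, 14} → SUM(qty)=21, ROUND(AVG(qty), 2)=5.25

active | 46 | 9.2 ; closed | 29 | 5.8 ; paid | 21 | 5.25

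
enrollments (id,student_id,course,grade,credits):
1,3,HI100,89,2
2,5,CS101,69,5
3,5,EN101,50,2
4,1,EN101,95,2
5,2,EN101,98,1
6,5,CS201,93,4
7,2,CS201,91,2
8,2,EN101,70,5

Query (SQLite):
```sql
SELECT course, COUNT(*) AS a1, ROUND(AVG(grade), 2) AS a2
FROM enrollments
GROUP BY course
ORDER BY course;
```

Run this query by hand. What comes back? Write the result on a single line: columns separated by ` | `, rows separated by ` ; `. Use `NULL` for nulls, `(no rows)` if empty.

CS101 | 1 | 69 ; CS201 | 2 | 92 ; EN101 | 4 | 78.25 ; HI100 | 1 | 89

Group enrollments by course.
Per group compute: COUNT(*), ROUND(AVG(grade), 2).
  CS101: ids {2} → COUNT(*)=1, ROUND(AVG(grade), 2)=69
  CS201: ids {6, 7} → COUNT(*)=2, ROUND(AVG(grade), 2)=92
  EN101: ids {3, 4, 5, 8} → COUNT(*)=4, ROUND(AVG(grade), 2)=78.25
  HI100: ids {1} → COUNT(*)=1, ROUND(AVG(grade), 2)=89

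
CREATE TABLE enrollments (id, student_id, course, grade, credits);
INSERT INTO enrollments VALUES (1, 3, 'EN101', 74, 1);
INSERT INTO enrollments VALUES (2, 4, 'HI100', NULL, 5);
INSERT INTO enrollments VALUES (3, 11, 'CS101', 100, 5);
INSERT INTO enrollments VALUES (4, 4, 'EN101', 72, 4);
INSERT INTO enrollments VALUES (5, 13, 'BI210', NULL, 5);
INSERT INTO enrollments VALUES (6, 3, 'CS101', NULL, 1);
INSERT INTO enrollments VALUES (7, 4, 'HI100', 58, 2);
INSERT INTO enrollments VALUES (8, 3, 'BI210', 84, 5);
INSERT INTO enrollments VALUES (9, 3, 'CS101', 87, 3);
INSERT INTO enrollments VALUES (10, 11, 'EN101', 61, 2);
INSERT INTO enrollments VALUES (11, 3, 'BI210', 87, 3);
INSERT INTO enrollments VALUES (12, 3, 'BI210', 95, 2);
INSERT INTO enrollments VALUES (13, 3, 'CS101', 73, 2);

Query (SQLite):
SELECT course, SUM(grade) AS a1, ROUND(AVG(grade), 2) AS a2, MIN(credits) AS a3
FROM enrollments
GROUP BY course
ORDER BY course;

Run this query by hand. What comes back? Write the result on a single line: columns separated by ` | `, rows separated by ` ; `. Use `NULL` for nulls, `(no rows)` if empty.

BI210 | 266 | 88.67 | 2 ; CS101 | 260 | 86.67 | 1 ; EN101 | 207 | 69 | 1 ; HI100 | 58 | 58 | 2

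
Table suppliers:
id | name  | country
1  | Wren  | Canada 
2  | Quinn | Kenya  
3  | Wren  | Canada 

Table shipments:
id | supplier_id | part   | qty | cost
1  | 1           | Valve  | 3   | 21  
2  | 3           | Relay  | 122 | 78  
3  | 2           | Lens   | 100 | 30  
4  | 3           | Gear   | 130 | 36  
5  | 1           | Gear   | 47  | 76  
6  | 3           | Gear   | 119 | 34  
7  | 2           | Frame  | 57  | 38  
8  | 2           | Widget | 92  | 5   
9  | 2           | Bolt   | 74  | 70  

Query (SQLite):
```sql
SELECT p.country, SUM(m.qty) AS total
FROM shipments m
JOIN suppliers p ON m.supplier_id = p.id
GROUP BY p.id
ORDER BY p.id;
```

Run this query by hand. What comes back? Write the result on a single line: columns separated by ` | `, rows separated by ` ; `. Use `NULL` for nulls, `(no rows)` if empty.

Canada | 50 ; Kenya | 323 ; Canada | 371

Join each shipments row to its suppliers via supplier_id.
Group joined rows by suppliers.id; compute SUM(m.qty) per group.
  1: ids {1, 5} → SUM(m.qty)=50
  2: ids {3, 7, 8, 9} → SUM(m.qty)=323
  3: ids {2, 4, 6} → SUM(m.qty)=371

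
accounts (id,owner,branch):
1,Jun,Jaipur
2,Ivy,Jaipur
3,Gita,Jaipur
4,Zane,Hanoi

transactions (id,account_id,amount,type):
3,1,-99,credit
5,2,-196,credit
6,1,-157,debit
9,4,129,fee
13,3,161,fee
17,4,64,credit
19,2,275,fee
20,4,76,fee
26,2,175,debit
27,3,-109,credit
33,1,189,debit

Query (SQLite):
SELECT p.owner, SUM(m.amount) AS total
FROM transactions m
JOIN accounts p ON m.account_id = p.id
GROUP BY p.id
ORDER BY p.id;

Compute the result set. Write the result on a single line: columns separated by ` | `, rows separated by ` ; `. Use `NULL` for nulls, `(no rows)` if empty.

Jun | -67 ; Ivy | 254 ; Gita | 52 ; Zane | 269

Join each transactions row to its accounts via account_id.
Group joined rows by accounts.id; compute SUM(m.amount) per group.
  1: ids {3, 6, 33} → SUM(m.amount)=-67
  2: ids {5, 19, 26} → SUM(m.amount)=254
  3: ids {13, 27} → SUM(m.amount)=52
  4: ids {9, 17, 20} → SUM(m.amount)=269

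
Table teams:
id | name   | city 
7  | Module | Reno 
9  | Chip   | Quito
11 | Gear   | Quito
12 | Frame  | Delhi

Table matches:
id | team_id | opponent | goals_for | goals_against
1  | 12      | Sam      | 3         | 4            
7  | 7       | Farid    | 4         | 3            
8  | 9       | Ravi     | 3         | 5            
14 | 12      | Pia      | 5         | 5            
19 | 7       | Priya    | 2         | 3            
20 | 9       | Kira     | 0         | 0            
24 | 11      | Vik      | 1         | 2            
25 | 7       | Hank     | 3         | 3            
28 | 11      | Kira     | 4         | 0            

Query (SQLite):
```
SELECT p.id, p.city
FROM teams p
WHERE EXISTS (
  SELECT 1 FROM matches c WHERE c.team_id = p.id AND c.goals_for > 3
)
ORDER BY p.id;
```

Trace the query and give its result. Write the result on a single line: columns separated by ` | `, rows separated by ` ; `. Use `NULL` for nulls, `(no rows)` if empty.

7 | Reno ; 11 | Quito ; 12 | Delhi

For each teams row, check whether any matches with matching team_id has goals_for > 3.
Keep rows where that is true.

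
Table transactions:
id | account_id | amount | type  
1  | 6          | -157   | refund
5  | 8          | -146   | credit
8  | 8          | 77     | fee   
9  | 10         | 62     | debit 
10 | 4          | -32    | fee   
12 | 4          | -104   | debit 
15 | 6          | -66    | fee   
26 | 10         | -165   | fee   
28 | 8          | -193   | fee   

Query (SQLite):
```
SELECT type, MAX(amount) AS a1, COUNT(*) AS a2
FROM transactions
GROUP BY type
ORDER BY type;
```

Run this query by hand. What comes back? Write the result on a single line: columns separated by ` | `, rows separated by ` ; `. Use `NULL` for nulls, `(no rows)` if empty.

credit | -146 | 1 ; debit | 62 | 2 ; fee | 77 | 5 ; refund | -157 | 1

Group transactions by type.
Per group compute: MAX(amount), COUNT(*).
  credit: ids {5} → MAX(amount)=-146, COUNT(*)=1
  debit: ids {9, 12} → MAX(amount)=62, COUNT(*)=2
  fee: ids {8, 10, 15, 26, 28} → MAX(amount)=77, COUNT(*)=5
  refund: ids {1} → MAX(amount)=-157, COUNT(*)=1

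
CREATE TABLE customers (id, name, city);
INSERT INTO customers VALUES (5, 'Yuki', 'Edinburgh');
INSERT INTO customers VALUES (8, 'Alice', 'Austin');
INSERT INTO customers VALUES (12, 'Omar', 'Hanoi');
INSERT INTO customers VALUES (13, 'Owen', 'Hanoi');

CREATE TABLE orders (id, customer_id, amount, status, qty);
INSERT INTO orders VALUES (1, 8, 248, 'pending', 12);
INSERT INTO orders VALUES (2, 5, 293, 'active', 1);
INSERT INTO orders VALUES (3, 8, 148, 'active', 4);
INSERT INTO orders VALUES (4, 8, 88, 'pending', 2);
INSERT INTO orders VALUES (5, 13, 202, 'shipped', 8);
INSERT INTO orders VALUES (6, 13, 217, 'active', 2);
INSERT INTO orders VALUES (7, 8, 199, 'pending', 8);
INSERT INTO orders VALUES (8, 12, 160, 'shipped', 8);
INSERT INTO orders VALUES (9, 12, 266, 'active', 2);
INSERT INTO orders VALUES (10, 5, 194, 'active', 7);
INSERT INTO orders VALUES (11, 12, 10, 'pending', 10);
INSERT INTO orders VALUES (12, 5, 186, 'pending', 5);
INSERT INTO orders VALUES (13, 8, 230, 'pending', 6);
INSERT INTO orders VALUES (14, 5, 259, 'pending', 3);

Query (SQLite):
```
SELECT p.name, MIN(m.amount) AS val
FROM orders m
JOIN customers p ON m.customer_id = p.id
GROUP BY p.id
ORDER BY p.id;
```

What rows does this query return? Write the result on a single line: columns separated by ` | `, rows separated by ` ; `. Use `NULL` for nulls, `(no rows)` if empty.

Yuki | 186 ; Alice | 88 ; Omar | 10 ; Owen | 202

Join each orders row to its customers via customer_id.
Group joined rows by customers.id; compute MIN(m.amount) per group.
  5: ids {2, 10, 12, 14} → MIN(m.amount)=186
  8: ids {1, 3, 4, 7, 13} → MIN(m.amount)=88
  12: ids {8, 9, 11} → MIN(m.amount)=10
  13: ids {5, 6} → MIN(m.amount)=202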